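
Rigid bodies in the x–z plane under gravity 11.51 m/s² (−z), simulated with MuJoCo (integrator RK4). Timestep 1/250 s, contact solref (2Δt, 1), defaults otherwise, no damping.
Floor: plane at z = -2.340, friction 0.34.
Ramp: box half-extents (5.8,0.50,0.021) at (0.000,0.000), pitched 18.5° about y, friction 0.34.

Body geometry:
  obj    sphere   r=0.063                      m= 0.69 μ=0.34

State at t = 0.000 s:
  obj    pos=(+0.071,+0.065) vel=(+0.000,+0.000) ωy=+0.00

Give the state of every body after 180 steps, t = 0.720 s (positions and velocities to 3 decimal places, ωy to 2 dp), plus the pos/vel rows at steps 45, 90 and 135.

State at t = 0.720 s:
  obj    pos=(+0.712,-0.150) vel=(+1.781,-0.596) ωy=+29.81

Key-timestep trajectory:
   step    t(s)  obj.x    obj.z    obj.vx   obj.vz 
     45  0.1800   +0.111  +0.051  +0.445  -0.149
     90  0.3600   +0.231  +0.011  +0.891  -0.298
    135  0.5400   +0.432  -0.056  +1.336  -0.447


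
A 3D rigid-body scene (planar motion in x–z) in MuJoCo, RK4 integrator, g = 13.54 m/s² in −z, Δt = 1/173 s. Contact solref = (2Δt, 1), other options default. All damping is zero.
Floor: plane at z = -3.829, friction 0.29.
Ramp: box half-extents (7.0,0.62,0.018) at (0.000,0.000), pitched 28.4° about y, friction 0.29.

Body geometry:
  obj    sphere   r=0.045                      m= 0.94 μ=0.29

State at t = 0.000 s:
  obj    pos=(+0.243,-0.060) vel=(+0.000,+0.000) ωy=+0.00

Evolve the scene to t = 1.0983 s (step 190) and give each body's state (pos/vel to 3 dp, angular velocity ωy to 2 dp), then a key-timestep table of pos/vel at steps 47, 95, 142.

State at t = 1.0983 s:
  obj    pos=(+2.684,-1.379) vel=(+4.444,-2.403) ωy=+112.25

Key-timestep trajectory:
   step    t(s)  obj.x    obj.z    obj.vx   obj.vz 
     47  0.2717   +0.392  -0.141  +1.100  -0.595
     95  0.5491   +0.853  -0.390  +2.222  -1.202
    142  0.8208   +1.606  -0.797  +3.321  -1.796


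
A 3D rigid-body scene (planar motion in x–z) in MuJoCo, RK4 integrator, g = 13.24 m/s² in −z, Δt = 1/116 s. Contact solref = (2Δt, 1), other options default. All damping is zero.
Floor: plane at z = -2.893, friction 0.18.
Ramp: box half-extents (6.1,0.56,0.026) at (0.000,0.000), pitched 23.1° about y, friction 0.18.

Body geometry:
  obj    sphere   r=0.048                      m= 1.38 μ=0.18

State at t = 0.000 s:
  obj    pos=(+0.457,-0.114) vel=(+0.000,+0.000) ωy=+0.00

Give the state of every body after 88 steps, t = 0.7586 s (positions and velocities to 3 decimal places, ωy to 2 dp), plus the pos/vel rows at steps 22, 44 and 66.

State at t = 0.7586 s:
  obj    pos=(+1.439,-0.533) vel=(+2.589,-1.104) ωy=+58.61

Key-timestep trajectory:
   step    t(s)  obj.x    obj.z    obj.vx   obj.vz 
     22  0.1897   +0.518  -0.141  +0.648  -0.276
     44  0.3793   +0.703  -0.219  +1.295  -0.552
     66  0.5690   +1.010  -0.350  +1.942  -0.828


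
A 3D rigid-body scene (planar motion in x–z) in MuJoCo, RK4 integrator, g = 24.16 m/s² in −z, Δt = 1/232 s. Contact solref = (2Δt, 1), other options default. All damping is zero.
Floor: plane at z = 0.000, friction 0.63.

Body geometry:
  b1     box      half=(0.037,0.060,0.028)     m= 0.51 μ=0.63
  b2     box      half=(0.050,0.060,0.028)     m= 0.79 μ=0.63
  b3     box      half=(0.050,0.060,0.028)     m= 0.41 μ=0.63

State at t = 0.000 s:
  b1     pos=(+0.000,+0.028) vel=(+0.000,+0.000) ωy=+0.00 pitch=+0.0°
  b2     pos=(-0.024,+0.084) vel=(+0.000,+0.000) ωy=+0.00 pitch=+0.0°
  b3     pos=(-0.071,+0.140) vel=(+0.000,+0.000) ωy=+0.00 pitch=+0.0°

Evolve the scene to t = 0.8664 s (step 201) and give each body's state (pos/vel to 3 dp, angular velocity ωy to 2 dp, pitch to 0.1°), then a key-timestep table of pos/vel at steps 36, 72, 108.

State at t = 0.8664 s:
  b1     pos=(+0.000,+0.028) vel=(+0.000,+0.000) ωy=+0.00 pitch=+0.0°
  b2     pos=(-0.075,+0.050) vel=(+0.000,+0.000) ωy=+0.00 pitch=-90.0°
  b3     pos=(-0.242,+0.028) vel=(+0.000,+0.000) ωy=+0.00 pitch=+180.0°

Key-timestep trajectory:
   step    t(s)  b1.x    b1.z    b1.vx   b1.vz   b2.x    b2.z    b2.vx   b2.vz   b3.x    b3.z    b3.vx   b3.vz 
     36  0.1552   +0.000  +0.028  +0.002  +0.000   -0.035  +0.087  -0.212  +0.014   -0.100  +0.121  -0.460  -0.420
     72  0.3103   +0.000  +0.028  +0.000  +0.000   -0.087  +0.055  -0.120  +0.038   -0.180  +0.056  -0.262  +0.056
    108  0.4655   +0.000  +0.028  +0.000  +0.000   -0.071  +0.052  -0.097  -0.040   -0.225  +0.046  -0.554  -0.400


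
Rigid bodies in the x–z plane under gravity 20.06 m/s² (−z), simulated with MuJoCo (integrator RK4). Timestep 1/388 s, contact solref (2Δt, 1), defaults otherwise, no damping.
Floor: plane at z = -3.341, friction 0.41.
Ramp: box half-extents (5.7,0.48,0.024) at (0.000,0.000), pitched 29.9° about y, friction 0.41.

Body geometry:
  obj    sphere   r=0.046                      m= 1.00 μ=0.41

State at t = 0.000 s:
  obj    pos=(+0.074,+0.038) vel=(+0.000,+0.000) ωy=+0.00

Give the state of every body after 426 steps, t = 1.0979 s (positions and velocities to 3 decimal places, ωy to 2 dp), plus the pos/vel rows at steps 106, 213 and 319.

State at t = 1.0979 s:
  obj    pos=(+3.806,-2.108) vel=(+6.798,-3.909) ωy=+170.47

Key-timestep trajectory:
   step    t(s)  obj.x    obj.z    obj.vx   obj.vz 
    106  0.2732   +0.305  -0.095  +1.692  -0.973
    213  0.5490   +1.007  -0.498  +3.399  -1.955
    319  0.8222   +2.167  -1.165  +5.091  -2.927


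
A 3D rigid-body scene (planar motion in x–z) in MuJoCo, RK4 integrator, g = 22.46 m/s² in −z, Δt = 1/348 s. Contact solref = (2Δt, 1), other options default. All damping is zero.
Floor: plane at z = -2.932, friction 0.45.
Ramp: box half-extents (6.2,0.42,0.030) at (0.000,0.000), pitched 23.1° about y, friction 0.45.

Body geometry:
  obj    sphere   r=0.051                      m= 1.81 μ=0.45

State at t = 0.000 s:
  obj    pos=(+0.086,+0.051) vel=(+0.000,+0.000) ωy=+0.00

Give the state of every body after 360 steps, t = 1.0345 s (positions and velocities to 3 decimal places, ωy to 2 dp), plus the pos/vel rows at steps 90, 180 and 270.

State at t = 1.0345 s:
  obj    pos=(+3.184,-1.270) vel=(+5.989,-2.555) ωy=+127.66

Key-timestep trajectory:
   step    t(s)  obj.x    obj.z    obj.vx   obj.vz 
     90  0.2586   +0.280  -0.031  +1.497  -0.639
    180  0.5172   +0.861  -0.279  +2.995  -1.277
    270  0.7759   +1.829  -0.692  +4.492  -1.916


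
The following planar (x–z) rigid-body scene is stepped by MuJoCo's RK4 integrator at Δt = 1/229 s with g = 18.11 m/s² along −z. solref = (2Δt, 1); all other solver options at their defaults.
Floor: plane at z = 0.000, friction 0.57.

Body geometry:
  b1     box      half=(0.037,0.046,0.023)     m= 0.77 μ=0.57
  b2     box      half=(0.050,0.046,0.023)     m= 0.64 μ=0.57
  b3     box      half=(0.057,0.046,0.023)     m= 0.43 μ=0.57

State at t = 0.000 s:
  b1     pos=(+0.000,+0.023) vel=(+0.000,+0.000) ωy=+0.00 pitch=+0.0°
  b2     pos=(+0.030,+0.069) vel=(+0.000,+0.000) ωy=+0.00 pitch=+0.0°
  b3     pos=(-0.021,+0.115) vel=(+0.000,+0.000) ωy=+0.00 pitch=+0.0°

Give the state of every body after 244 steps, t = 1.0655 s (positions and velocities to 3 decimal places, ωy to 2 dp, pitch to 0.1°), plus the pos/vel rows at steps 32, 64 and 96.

State at t = 1.0655 s:
  b1     pos=(+0.000,+0.023) vel=(+0.000,+0.000) ωy=+0.00 pitch=+0.0°
  b2     pos=(+0.030,+0.069) vel=(+0.000,+0.000) ωy=+0.00 pitch=+0.0°
  b3     pos=(-0.162,+0.023) vel=(+0.000,+0.000) ωy=+0.00 pitch=+180.0°

Key-timestep trajectory:
   step    t(s)  b1.x    b1.z    b1.vx   b1.vz   b2.x    b2.z    b2.vx   b2.vz   b3.x    b3.z    b3.vx   b3.vz 
     32  0.1397   +0.000  +0.023  +0.000  +0.000   +0.030  +0.069  +0.000  +0.000   -0.024  +0.115  -0.065  -0.013
     64  0.2795   +0.000  +0.023  +0.005  +0.000   +0.030  +0.069  +0.005  +0.000   -0.049  +0.085  -0.557  -0.591
     96  0.4192   +0.000  +0.023  +0.000  +0.000   +0.030  +0.069  +0.000  +0.000   -0.125  +0.056  -0.564  -0.246


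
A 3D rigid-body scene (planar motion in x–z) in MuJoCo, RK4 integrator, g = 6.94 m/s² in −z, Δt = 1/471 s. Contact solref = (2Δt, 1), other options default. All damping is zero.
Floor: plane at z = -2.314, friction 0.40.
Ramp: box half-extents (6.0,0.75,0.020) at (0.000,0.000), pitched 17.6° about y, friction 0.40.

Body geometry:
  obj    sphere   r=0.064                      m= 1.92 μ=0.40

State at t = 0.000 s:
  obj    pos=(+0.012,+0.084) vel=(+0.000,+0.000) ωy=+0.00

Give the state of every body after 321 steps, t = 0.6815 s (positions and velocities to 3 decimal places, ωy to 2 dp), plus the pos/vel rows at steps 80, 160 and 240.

State at t = 0.6815 s:
  obj    pos=(+0.344,-0.021) vel=(+0.974,-0.309) ωy=+15.96

Key-timestep trajectory:
   step    t(s)  obj.x    obj.z    obj.vx   obj.vz 
     80  0.1699   +0.033  +0.078  +0.243  -0.077
    160  0.3397   +0.095  +0.058  +0.485  -0.154
    240  0.5096   +0.198  +0.025  +0.728  -0.231


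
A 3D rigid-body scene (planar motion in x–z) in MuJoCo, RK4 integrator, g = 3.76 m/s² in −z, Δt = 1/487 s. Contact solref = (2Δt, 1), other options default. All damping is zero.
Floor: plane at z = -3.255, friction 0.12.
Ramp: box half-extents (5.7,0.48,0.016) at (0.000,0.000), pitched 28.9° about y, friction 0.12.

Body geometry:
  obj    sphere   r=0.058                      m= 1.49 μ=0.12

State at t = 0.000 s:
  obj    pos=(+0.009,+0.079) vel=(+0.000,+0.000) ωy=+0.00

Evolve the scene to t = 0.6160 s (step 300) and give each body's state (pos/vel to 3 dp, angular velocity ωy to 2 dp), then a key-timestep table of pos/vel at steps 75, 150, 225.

State at t = 0.6160 s:
  obj    pos=(+0.248,-0.052) vel=(+0.775,-0.416) ωy=+10.34

Key-timestep trajectory:
   step    t(s)  obj.x    obj.z    obj.vx   obj.vz 
     75  0.1540   +0.025  +0.071  +0.197  -0.106
    150  0.3080   +0.070  +0.046  +0.387  -0.215
    225  0.4620   +0.144  +0.005  +0.582  -0.314


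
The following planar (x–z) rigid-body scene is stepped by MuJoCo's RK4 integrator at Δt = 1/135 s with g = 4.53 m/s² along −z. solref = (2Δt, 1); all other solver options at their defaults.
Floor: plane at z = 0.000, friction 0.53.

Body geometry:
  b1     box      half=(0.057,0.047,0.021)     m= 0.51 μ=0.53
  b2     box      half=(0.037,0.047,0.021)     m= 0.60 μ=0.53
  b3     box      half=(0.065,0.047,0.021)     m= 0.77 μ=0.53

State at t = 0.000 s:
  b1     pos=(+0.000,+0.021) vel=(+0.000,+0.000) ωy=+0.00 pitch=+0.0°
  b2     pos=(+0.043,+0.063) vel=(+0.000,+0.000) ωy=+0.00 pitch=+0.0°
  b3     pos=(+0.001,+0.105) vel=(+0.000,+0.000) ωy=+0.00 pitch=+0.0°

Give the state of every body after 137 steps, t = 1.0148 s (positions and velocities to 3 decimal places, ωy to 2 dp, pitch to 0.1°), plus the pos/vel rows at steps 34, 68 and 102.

State at t = 1.0148 s:
  b1     pos=(+0.000,+0.021) vel=(+0.000,+0.000) ωy=+0.00 pitch=+0.0°
  b2     pos=(+0.043,+0.063) vel=(+0.001,+0.000) ωy=+0.00 pitch=+0.0°
  b3     pos=(-0.011,+0.097) vel=(-0.001,-0.001) ωy=+0.02 pitch=-36.5°

Key-timestep trajectory:
   step    t(s)  b1.x    b1.z    b1.vx   b1.vz   b2.x    b2.z    b2.vx   b2.vz   b3.x    b3.z    b3.vx   b3.vz 
     34  0.2519   +0.000  +0.021  +0.000  +0.000   +0.043  +0.063  +0.000  +0.000   -0.008  +0.101  -0.076  -0.064
     68  0.5037   +0.000  +0.021  +0.000  +0.000   +0.043  +0.063  +0.001  +0.000   -0.010  +0.098  +0.007  +0.002
    102  0.7556   +0.000  +0.021  +0.000  +0.000   +0.043  +0.063  +0.001  +0.000   -0.010  +0.098  -0.001  -0.001


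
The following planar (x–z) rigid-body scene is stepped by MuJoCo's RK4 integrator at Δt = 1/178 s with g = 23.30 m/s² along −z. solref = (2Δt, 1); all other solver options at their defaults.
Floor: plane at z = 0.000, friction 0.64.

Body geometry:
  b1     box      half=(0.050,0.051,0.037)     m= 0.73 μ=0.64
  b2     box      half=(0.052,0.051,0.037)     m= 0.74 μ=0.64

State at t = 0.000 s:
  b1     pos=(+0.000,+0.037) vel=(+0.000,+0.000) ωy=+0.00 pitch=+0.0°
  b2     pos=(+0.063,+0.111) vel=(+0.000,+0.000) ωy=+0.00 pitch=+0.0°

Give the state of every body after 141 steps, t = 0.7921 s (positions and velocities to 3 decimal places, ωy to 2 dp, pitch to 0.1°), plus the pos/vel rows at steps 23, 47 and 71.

State at t = 0.7921 s:
  b1     pos=(+0.000,+0.037) vel=(+0.000,+0.000) ωy=+0.00 pitch=+0.0°
  b2     pos=(+0.110,+0.052) vel=(+0.000,+0.000) ωy=+0.00 pitch=+90.0°

Key-timestep trajectory:
   step    t(s)  b1.x    b1.z    b1.vx   b1.vz   b2.x    b2.z    b2.vx   b2.vz 
     23  0.1292   +0.000  +0.037  +0.000  +0.000   +0.094  +0.071  +0.389  -1.133
     47  0.2640   +0.000  +0.037  +0.000  +0.000   +0.133  +0.062  -0.021  -0.006
     71  0.3989   +0.000  +0.037  +0.000  +0.000   +0.106  +0.054  +0.049  +0.019


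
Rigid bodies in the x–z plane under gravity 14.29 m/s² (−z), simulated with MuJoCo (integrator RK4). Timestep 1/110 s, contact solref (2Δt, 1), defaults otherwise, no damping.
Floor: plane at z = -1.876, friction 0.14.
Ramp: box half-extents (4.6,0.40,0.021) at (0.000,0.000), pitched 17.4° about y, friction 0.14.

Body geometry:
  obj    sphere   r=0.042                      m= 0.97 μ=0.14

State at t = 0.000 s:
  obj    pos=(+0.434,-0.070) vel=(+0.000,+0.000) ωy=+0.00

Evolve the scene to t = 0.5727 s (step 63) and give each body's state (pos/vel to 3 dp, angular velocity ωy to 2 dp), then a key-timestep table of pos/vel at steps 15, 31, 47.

State at t = 0.5727 s:
  obj    pos=(+0.912,-0.220) vel=(+1.669,-0.523) ωy=+41.59

Key-timestep trajectory:
   step    t(s)  obj.x    obj.z    obj.vx   obj.vz 
     15  0.1364   +0.461  -0.078  +0.398  -0.125
     31  0.2818   +0.550  -0.106  +0.821  -0.257
     47  0.4273   +0.700  -0.153  +1.245  -0.390


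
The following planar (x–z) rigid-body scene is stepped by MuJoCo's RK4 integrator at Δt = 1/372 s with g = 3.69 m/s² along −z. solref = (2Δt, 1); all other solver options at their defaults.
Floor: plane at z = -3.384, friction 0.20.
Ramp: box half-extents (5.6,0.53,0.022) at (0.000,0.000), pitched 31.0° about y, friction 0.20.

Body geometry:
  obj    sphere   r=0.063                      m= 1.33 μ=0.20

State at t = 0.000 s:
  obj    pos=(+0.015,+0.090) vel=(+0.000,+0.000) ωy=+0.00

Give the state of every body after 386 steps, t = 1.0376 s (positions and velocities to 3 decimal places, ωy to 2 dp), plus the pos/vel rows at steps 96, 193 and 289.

State at t = 1.0376 s:
  obj    pos=(+0.642,-0.286) vel=(+1.207,-0.726) ωy=+22.36

Key-timestep trajectory:
   step    t(s)  obj.x    obj.z    obj.vx   obj.vz 
     96  0.2581   +0.054  +0.067  +0.300  -0.180
    193  0.5188   +0.172  -0.004  +0.604  -0.363
    289  0.7769   +0.366  -0.121  +0.904  -0.543


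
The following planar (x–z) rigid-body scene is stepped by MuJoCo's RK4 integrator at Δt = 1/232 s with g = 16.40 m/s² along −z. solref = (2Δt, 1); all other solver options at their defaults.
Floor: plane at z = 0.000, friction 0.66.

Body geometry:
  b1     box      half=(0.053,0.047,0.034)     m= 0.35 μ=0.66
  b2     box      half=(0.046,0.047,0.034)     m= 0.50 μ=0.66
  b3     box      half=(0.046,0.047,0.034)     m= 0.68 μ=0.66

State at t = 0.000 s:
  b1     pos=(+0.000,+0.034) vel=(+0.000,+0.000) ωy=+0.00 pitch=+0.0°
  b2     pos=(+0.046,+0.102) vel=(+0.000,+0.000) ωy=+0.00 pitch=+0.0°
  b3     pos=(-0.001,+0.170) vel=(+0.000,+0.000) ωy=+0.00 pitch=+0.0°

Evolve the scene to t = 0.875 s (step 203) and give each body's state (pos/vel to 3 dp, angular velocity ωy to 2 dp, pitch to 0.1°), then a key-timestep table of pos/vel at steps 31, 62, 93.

State at t = 0.875 s:
  b1     pos=(+0.000,+0.034) vel=(+0.000,+0.000) ωy=+0.00 pitch=+0.0°
  b2     pos=(+0.046,+0.102) vel=(+0.000,+0.000) ωy=+0.00 pitch=+0.1°
  b3     pos=(-0.112,+0.034) vel=(+0.000,+0.000) ωy=+0.00 pitch=+180.0°

Key-timestep trajectory:
   step    t(s)  b1.x    b1.z    b1.vx   b1.vz   b2.x    b2.z    b2.vx   b2.vz   b3.x    b3.z    b3.vx   b3.vz 
     31  0.1336   +0.000  +0.034  +0.000  +0.000   +0.046  +0.102  +0.001  +0.000   -0.005  +0.170  -0.069  -0.009
     62  0.2672   +0.000  +0.034  +0.000  +0.000   +0.046  +0.102  +0.000  +0.001   -0.030  +0.151  -0.318  -0.565
     93  0.4009   +0.000  +0.034  +0.000  +0.000   +0.046  +0.102  +0.001  +0.000   -0.090  +0.096  -0.538  -0.666


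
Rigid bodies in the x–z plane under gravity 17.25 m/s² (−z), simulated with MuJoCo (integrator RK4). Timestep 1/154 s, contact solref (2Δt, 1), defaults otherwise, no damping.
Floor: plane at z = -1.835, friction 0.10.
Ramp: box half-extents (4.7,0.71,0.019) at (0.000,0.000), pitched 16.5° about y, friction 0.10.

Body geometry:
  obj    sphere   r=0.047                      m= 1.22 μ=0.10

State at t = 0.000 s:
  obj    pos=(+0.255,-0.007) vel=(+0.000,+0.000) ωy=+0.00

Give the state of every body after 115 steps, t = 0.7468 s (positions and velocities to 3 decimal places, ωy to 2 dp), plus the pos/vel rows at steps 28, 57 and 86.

State at t = 0.7468 s:
  obj    pos=(+1.191,-0.284) vel=(+2.506,-0.742) ωy=+55.57

Key-timestep trajectory:
   step    t(s)  obj.x    obj.z    obj.vx   obj.vz 
     28  0.1818   +0.311  -0.023  +0.610  -0.181
     57  0.3701   +0.485  -0.075  +1.242  -0.368
     86  0.5584   +0.778  -0.162  +1.874  -0.555


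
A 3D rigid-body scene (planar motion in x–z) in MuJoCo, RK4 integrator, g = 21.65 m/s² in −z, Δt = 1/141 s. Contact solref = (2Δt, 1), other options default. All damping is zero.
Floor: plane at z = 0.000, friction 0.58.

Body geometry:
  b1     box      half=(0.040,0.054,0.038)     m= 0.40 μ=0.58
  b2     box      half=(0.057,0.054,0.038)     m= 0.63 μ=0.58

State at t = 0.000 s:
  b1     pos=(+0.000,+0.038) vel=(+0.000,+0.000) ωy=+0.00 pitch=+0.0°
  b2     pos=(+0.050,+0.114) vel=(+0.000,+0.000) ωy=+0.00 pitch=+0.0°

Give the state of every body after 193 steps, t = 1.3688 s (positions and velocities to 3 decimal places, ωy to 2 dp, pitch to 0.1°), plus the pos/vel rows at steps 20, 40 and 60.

State at t = 1.3688 s:
  b1     pos=(+0.000,+0.038) vel=(+0.000,+0.000) ωy=+0.00 pitch=+0.0°
  b2     pos=(+0.102,+0.057) vel=(+0.000,+0.000) ωy=+0.00 pitch=+90.0°

Key-timestep trajectory:
   step    t(s)  b1.x    b1.z    b1.vx   b1.vz   b2.x    b2.z    b2.vx   b2.vz 
     20  0.1418   +0.000  +0.038  -0.001  +0.001   +0.080  +0.085  +0.387  -0.847
     40  0.2837   +0.000  +0.038  +0.000  +0.000   +0.124  +0.067  +0.016  +0.004
     60  0.4255   +0.000  +0.038  +0.000  +0.000   +0.097  +0.059  -0.007  +0.060


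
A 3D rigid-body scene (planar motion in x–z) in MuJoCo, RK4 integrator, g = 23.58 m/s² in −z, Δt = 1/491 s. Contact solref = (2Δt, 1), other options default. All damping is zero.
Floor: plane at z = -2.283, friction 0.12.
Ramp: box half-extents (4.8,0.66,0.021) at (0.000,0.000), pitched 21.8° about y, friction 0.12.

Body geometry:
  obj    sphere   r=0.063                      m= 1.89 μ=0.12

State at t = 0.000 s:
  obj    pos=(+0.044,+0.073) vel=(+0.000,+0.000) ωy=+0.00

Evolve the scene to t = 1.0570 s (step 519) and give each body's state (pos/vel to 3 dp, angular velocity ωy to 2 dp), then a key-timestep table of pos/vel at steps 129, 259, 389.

State at t = 1.0570 s:
  obj    pos=(+3.289,-1.225) vel=(+6.139,-2.455) ωy=+104.93

Key-timestep trajectory:
   step    t(s)  obj.x    obj.z    obj.vx   obj.vz 
    129  0.2627   +0.244  -0.007  +1.526  -0.610
    259  0.5275   +0.852  -0.250  +3.064  -1.225
    389  0.7923   +1.867  -0.656  +4.601  -1.840


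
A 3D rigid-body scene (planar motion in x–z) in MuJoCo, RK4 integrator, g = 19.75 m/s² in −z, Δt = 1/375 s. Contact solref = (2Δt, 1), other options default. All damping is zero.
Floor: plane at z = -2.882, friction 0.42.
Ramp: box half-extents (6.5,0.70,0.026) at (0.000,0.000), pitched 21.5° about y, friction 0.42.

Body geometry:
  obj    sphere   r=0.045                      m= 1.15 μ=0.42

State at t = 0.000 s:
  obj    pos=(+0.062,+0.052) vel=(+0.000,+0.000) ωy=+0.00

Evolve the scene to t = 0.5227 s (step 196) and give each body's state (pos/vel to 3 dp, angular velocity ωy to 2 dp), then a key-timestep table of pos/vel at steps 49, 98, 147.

State at t = 0.5227 s:
  obj    pos=(+0.719,-0.207) vel=(+2.514,-0.990) ωy=+60.04

Key-timestep trajectory:
   step    t(s)  obj.x    obj.z    obj.vx   obj.vz 
     49  0.1307   +0.103  +0.036  +0.629  -0.248
     98  0.2613   +0.226  -0.013  +1.257  -0.495
    147  0.3920   +0.432  -0.094  +1.886  -0.743


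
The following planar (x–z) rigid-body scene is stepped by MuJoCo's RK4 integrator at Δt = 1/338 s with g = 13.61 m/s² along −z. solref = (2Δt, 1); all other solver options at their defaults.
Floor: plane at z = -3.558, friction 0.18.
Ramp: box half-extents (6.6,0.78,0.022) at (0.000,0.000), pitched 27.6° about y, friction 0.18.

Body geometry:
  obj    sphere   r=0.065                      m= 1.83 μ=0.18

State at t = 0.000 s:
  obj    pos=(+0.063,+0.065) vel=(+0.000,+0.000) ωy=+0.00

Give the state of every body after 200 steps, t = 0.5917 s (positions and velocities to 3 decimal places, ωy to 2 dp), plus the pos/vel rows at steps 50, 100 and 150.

State at t = 0.5917 s:
  obj    pos=(+0.762,-0.300) vel=(+2.362,-1.235) ωy=+40.99

Key-timestep trajectory:
   step    t(s)  obj.x    obj.z    obj.vx   obj.vz 
     50  0.1479   +0.107  +0.042  +0.591  -0.309
    100  0.2959   +0.238  -0.026  +1.181  -0.617
    150  0.4438   +0.456  -0.140  +1.772  -0.926


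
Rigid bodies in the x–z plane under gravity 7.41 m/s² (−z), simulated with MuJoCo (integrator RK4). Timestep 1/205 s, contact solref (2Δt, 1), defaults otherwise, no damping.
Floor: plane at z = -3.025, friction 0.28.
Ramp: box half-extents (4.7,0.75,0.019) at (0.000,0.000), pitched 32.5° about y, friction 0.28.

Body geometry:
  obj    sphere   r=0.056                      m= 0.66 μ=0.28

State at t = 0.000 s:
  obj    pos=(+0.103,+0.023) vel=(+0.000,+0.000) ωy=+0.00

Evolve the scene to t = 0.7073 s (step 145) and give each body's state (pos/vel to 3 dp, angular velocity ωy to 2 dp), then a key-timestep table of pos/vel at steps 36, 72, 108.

State at t = 0.7073 s:
  obj    pos=(+0.703,-0.359) vel=(+1.697,-1.081) ωy=+35.91

Key-timestep trajectory:
   step    t(s)  obj.x    obj.z    obj.vx   obj.vz 
     36  0.1756   +0.140  +0.000  +0.421  -0.268
     72  0.3512   +0.251  -0.071  +0.843  -0.537
    108  0.5268   +0.436  -0.189  +1.264  -0.805


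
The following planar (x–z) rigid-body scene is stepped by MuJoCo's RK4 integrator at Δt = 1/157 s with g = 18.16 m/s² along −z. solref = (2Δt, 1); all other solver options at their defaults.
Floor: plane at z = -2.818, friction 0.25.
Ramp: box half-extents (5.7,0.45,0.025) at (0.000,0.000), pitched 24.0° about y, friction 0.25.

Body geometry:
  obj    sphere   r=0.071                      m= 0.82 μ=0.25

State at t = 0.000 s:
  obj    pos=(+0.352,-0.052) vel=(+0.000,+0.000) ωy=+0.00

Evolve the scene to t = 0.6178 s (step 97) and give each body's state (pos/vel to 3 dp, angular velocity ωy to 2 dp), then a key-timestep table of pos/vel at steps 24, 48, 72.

State at t = 0.6178 s:
  obj    pos=(+1.272,-0.461) vel=(+2.978,-1.326) ωy=+45.90

Key-timestep trajectory:
   step    t(s)  obj.x    obj.z    obj.vx   obj.vz 
     24  0.1529   +0.408  -0.077  +0.737  -0.328
     48  0.3057   +0.577  -0.152  +1.474  -0.656
     72  0.4586   +0.859  -0.277  +2.211  -0.984


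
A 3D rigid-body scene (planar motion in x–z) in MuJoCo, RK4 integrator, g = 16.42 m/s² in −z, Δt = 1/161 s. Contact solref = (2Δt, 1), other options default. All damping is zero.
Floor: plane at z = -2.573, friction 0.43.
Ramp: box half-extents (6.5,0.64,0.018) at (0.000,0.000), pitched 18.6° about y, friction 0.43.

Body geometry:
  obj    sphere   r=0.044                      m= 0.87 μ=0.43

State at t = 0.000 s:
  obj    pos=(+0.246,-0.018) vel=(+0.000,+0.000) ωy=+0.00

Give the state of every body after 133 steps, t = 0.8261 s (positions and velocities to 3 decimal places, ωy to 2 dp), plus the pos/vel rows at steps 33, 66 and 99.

State at t = 0.8261 s:
  obj    pos=(+1.456,-0.425) vel=(+2.929,-0.986) ωy=+70.22

Key-timestep trajectory:
   step    t(s)  obj.x    obj.z    obj.vx   obj.vz 
     33  0.2050   +0.321  -0.043  +0.727  -0.245
     66  0.4099   +0.544  -0.118  +1.453  -0.489
     99  0.6149   +0.916  -0.243  +2.180  -0.734


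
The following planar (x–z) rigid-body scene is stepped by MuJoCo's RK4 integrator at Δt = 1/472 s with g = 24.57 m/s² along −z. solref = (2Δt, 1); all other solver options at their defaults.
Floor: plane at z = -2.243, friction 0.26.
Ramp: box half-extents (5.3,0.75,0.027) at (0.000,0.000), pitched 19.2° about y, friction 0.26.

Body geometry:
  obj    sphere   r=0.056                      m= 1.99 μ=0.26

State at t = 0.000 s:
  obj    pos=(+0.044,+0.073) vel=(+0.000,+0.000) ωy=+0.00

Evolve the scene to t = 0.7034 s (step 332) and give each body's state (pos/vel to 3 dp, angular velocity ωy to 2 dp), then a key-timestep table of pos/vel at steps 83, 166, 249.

State at t = 0.7034 s:
  obj    pos=(+1.392,-0.397) vel=(+3.834,-1.335) ωy=+72.49

Key-timestep trajectory:
   step    t(s)  obj.x    obj.z    obj.vx   obj.vz 
     83  0.1758   +0.128  +0.043  +0.959  -0.334
    166  0.3517   +0.381  -0.045  +1.917  -0.668
    249  0.5275   +0.802  -0.192  +2.875  -1.001


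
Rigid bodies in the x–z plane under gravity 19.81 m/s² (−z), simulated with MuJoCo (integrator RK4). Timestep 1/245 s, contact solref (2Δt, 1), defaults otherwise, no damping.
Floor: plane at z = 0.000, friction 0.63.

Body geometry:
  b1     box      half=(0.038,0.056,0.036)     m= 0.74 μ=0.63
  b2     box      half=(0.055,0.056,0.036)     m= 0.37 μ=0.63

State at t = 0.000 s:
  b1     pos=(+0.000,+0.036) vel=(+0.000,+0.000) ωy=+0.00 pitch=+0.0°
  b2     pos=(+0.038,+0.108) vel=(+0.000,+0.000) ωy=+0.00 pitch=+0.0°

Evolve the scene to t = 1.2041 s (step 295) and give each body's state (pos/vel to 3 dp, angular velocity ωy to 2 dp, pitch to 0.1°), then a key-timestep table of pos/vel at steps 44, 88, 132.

State at t = 1.2041 s:
  b1     pos=(+0.000,+0.036) vel=(+0.000,+0.000) ωy=+0.00 pitch=+0.0°
  b2     pos=(+0.087,+0.055) vel=(+0.000,+0.000) ωy=+0.00 pitch=+90.0°

Key-timestep trajectory:
   step    t(s)  b1.x    b1.z    b1.vx   b1.vz   b2.x    b2.z    b2.vx   b2.vz 
     44  0.1796   +0.000  +0.036  +0.000  +0.000   +0.039  +0.108  +0.015  +0.000
     88  0.3592   +0.000  +0.036  +0.000  +0.000   +0.054  +0.104  +0.239  -0.120
    132  0.5388   +0.000  +0.036  +0.000  +0.000   +0.096  +0.060  -0.118  -0.053


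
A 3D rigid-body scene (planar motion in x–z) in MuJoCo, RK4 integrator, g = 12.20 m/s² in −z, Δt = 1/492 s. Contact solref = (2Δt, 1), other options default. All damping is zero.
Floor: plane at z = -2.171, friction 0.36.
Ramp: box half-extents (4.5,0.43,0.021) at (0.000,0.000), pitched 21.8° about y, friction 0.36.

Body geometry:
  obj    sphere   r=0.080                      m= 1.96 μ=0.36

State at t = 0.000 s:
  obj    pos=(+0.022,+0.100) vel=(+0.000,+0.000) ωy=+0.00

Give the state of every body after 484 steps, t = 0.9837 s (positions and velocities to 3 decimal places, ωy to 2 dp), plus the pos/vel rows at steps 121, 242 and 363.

State at t = 0.9837 s:
  obj    pos=(+1.476,-0.482) vel=(+2.956,-1.182) ωy=+39.79

Key-timestep trajectory:
   step    t(s)  obj.x    obj.z    obj.vx   obj.vz 
    121  0.2459   +0.113  +0.064  +0.739  -0.296
    242  0.4919   +0.386  -0.045  +1.478  -0.591
    363  0.7378   +0.840  -0.227  +2.217  -0.887


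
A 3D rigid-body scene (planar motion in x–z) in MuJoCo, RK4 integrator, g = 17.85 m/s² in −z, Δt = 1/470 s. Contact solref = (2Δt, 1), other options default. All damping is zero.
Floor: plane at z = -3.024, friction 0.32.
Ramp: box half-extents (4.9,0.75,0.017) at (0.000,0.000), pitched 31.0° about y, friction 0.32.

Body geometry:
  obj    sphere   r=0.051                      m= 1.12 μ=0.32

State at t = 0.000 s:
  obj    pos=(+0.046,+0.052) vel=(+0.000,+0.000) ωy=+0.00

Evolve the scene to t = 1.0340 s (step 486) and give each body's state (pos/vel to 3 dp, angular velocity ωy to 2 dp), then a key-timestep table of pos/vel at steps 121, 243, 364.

State at t = 1.0340 s:
  obj    pos=(+3.055,-1.756) vel=(+5.821,-3.497) ωy=+133.13

Key-timestep trajectory:
   step    t(s)  obj.x    obj.z    obj.vx   obj.vz 
    121  0.2574   +0.233  -0.060  +1.449  -0.871
    243  0.5170   +0.798  -0.400  +2.910  -1.749
    364  0.7745   +1.734  -0.963  +4.359  -2.619


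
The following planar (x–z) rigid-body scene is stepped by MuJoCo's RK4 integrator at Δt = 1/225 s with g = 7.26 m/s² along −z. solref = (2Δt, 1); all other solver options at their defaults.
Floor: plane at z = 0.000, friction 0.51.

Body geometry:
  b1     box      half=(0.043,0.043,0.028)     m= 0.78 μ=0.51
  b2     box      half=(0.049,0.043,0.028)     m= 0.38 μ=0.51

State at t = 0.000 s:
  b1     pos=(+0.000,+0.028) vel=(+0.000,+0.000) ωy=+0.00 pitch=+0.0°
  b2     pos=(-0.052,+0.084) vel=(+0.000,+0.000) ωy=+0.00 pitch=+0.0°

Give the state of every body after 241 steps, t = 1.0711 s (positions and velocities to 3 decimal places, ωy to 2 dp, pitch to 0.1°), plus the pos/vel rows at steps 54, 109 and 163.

State at t = 1.0711 s:
  b1     pos=(+0.000,+0.028) vel=(+0.000,+0.000) ωy=+0.00 pitch=+0.0°
  b2     pos=(-0.101,+0.049) vel=(+0.000,+0.000) ωy=+0.00 pitch=-90.0°

Key-timestep trajectory:
   step    t(s)  b1.x    b1.z    b1.vx   b1.vz   b2.x    b2.z    b2.vx   b2.vz 
     54  0.2400   +0.000  +0.028  +0.000  +0.000   -0.081  +0.055  -0.295  +0.017
    109  0.4844   +0.000  +0.028  +0.000  +0.000   -0.117  +0.055  +0.023  -0.005
    163  0.7244   +0.000  +0.028  +0.000  +0.000   -0.096  +0.051  -0.055  -0.025


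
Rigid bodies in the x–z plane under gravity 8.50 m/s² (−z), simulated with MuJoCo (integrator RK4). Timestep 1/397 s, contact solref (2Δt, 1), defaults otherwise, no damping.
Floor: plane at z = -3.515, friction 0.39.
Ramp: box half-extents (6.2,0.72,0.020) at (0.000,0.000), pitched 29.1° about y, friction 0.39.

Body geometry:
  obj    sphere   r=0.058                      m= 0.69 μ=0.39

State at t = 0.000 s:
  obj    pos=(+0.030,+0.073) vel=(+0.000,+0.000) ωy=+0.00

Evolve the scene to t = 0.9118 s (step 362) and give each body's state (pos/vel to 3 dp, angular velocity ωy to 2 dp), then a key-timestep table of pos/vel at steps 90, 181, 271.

State at t = 0.9118 s:
  obj    pos=(+1.103,-0.524) vel=(+2.353,-1.309) ωy=+46.42

Key-timestep trajectory:
   step    t(s)  obj.x    obj.z    obj.vx   obj.vz 
     90  0.2267   +0.096  +0.036  +0.585  -0.326
    181  0.4559   +0.298  -0.077  +1.176  -0.655
    271  0.6826   +0.631  -0.262  +1.761  -0.980


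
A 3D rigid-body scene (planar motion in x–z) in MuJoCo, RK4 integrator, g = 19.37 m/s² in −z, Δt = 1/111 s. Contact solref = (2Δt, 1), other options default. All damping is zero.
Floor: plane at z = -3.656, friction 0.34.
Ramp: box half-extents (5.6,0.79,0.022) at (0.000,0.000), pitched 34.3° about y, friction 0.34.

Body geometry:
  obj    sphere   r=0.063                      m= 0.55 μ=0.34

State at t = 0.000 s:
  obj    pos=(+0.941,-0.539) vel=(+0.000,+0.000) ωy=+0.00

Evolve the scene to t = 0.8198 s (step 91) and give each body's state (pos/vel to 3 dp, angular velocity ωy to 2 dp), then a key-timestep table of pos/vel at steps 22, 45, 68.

State at t = 0.8198 s:
  obj    pos=(+3.106,-2.016) vel=(+5.280,-3.602) ωy=+101.41

Key-timestep trajectory:
   step    t(s)  obj.x    obj.z    obj.vx   obj.vz 
     22  0.1982   +1.068  -0.625  +1.277  -0.871
     45  0.4054   +1.471  -0.900  +2.611  -1.781
     68  0.6126   +2.150  -1.364  +3.946  -2.692


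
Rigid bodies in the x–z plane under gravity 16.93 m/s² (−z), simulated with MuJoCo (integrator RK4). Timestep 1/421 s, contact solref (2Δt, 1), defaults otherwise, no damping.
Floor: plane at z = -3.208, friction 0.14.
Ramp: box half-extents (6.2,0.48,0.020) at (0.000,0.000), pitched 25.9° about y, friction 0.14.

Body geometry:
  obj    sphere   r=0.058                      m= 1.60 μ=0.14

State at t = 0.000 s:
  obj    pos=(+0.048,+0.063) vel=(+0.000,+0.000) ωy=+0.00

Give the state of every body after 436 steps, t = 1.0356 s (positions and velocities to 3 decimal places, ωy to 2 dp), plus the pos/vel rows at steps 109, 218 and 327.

State at t = 1.0356 s:
  obj    pos=(+2.597,-1.174) vel=(+4.921,-2.390) ωy=+94.30

Key-timestep trajectory:
   step    t(s)  obj.x    obj.z    obj.vx   obj.vz 
    109  0.2589   +0.208  -0.014  +1.230  -0.597
    218  0.5178   +0.686  -0.246  +2.461  -1.195
    327  0.7767   +1.482  -0.633  +3.691  -1.792


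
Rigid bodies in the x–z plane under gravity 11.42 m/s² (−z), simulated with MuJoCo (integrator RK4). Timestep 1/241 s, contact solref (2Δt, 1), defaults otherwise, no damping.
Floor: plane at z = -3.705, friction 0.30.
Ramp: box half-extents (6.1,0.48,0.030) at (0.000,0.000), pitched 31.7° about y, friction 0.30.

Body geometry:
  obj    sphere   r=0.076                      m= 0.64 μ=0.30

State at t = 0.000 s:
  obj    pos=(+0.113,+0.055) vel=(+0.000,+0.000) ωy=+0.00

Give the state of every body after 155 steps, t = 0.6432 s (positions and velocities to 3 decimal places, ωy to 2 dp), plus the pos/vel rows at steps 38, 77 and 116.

State at t = 0.6432 s:
  obj    pos=(+0.867,-0.411) vel=(+2.346,-1.449) ωy=+36.26

Key-timestep trajectory:
   step    t(s)  obj.x    obj.z    obj.vx   obj.vz 
     38  0.1577   +0.158  +0.027  +0.575  -0.355
     77  0.3195   +0.299  -0.060  +1.165  -0.720
    116  0.4813   +0.536  -0.206  +1.756  -1.084


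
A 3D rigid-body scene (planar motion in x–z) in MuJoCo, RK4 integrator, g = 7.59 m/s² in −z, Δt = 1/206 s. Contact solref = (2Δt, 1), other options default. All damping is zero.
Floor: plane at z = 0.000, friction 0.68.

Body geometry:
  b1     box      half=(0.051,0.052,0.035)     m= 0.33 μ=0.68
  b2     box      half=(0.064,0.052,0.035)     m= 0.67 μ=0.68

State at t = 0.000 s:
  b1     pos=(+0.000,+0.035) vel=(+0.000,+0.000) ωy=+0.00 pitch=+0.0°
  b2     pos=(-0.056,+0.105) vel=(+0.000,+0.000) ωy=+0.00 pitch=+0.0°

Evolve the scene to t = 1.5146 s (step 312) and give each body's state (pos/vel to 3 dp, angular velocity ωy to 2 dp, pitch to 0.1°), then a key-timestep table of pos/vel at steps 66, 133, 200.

State at t = 1.5146 s:
  b1     pos=(+0.000,+0.035) vel=(+0.000,+0.000) ωy=+0.00 pitch=+0.0°
  b2     pos=(-0.116,+0.064) vel=(+0.000,+0.000) ωy=+0.00 pitch=-90.0°

Key-timestep trajectory:
   step    t(s)  b1.x    b1.z    b1.vx   b1.vz   b2.x    b2.z    b2.vx   b2.vz 
     66  0.3204   +0.000  +0.035  +0.000  +0.000   -0.089  +0.073  -0.221  -0.472
    133  0.6456   +0.000  +0.035  +0.000  +0.000   -0.142  +0.072  +0.015  -0.002
    200  0.9709   +0.000  +0.035  +0.000  +0.000   -0.110  +0.067  -0.060  -0.026


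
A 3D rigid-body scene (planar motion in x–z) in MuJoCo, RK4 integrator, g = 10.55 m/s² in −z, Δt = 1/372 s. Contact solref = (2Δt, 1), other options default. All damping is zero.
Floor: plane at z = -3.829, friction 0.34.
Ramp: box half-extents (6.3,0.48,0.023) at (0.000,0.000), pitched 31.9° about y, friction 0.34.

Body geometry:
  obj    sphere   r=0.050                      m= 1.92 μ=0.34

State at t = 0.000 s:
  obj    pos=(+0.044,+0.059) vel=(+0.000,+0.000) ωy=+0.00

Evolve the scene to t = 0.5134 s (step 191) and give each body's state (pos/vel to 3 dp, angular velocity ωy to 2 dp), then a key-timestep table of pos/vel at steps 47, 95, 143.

State at t = 0.5134 s:
  obj    pos=(+0.490,-0.219) vel=(+1.736,-1.081) ωy=+40.88

Key-timestep trajectory:
   step    t(s)  obj.x    obj.z    obj.vx   obj.vz 
     47  0.1263   +0.071  +0.042  +0.427  -0.266
     95  0.2554   +0.154  -0.010  +0.863  -0.537
    143  0.3844   +0.294  -0.097  +1.300  -0.809


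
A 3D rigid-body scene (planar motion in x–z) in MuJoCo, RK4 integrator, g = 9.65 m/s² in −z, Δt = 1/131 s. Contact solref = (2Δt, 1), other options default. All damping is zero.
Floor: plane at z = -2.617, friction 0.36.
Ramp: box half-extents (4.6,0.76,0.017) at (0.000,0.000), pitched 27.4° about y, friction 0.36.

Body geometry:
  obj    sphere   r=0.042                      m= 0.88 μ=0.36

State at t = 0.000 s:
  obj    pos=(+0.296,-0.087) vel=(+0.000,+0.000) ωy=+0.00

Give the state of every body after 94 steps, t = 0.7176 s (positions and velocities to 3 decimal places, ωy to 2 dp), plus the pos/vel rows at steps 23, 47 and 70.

State at t = 0.7176 s:
  obj    pos=(+1.021,-0.463) vel=(+2.021,-1.048) ωy=+54.18

Key-timestep trajectory:
   step    t(s)  obj.x    obj.z    obj.vx   obj.vz 
     23  0.1756   +0.339  -0.110  +0.495  -0.256
     47  0.3588   +0.477  -0.181  +1.011  -0.524
     70  0.5344   +0.698  -0.295  +1.505  -0.780


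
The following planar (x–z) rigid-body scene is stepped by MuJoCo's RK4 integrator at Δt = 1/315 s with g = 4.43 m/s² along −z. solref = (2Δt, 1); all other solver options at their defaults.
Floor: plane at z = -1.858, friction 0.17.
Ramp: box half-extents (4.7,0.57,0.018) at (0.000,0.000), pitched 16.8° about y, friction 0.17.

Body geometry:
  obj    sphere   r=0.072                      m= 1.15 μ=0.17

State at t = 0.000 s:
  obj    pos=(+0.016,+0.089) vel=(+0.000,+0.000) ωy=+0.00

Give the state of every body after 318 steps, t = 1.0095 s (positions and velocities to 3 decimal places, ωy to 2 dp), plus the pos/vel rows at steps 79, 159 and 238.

State at t = 1.0095 s:
  obj    pos=(+0.462,-0.046) vel=(+0.884,-0.267) ωy=+12.82

Key-timestep trajectory:
   step    t(s)  obj.x    obj.z    obj.vx   obj.vz 
     79  0.2508   +0.044  +0.081  +0.220  -0.066
    159  0.5048   +0.128  +0.055  +0.442  -0.133
    238  0.7556   +0.266  +0.014  +0.662  -0.200


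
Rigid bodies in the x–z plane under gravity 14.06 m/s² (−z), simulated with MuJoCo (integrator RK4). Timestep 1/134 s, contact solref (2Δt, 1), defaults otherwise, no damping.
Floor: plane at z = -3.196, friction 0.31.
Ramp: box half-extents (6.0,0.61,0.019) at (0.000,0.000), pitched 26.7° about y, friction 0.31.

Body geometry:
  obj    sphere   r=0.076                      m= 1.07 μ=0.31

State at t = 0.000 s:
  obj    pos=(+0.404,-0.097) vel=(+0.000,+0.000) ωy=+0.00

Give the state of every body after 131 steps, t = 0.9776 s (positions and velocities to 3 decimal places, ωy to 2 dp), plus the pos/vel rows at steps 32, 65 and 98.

State at t = 0.9776 s:
  obj    pos=(+2.331,-1.066) vel=(+3.941,-1.982) ωy=+58.03

Key-timestep trajectory:
   step    t(s)  obj.x    obj.z    obj.vx   obj.vz 
     32  0.2388   +0.519  -0.155  +0.963  -0.484
     65  0.4851   +0.878  -0.336  +1.956  -0.984
     98  0.7313   +1.482  -0.639  +2.948  -1.483


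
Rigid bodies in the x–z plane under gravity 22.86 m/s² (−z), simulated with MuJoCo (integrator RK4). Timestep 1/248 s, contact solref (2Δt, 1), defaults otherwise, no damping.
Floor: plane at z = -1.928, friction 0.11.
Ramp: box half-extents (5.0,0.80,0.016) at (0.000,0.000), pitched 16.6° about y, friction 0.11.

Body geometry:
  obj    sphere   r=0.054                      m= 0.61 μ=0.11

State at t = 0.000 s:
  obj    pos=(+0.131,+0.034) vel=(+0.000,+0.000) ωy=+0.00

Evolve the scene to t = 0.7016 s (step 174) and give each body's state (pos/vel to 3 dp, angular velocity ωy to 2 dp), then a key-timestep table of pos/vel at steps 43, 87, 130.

State at t = 0.7016 s:
  obj    pos=(+1.232,-0.294) vel=(+3.137,-0.935) ωy=+60.59

Key-timestep trajectory:
   step    t(s)  obj.x    obj.z    obj.vx   obj.vz 
     43  0.1734   +0.198  +0.014  +0.775  -0.231
     87  0.3508   +0.406  -0.048  +1.569  -0.468
    130  0.5242   +0.745  -0.149  +2.344  -0.699


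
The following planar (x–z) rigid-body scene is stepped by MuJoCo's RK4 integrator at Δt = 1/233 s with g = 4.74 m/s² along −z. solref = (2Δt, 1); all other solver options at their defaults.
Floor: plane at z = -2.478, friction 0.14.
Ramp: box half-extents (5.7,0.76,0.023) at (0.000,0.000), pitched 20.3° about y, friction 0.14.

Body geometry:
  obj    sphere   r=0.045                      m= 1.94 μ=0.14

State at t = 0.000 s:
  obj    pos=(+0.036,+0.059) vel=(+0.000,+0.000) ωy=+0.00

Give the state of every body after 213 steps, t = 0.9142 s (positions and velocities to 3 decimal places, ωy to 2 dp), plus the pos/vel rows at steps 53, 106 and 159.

State at t = 0.9142 s:
  obj    pos=(+0.496,-0.111) vel=(+1.007,-0.373) ωy=+23.86

Key-timestep trajectory:
   step    t(s)  obj.x    obj.z    obj.vx   obj.vz 
     53  0.2275   +0.065  +0.049  +0.251  -0.093
    106  0.4549   +0.150  +0.017  +0.501  -0.185
    159  0.6824   +0.293  -0.036  +0.752  -0.278
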